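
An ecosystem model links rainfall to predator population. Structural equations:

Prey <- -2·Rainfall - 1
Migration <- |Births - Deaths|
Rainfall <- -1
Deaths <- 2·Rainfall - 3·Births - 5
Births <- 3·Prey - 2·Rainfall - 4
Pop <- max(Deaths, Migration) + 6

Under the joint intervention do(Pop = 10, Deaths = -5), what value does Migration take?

6

Setting Pop = 10, Deaths = -5 by intervention discards those variables' equations.
Prey = -2·Rainfall - 1  [with Rainfall=-1]  = 1
Births = 3·Prey - 2·Rainfall - 4  [with Prey=1, Rainfall=-1]  = 1
Migration = |Births - Deaths|  [with Births=1, Deaths=-5]  = 6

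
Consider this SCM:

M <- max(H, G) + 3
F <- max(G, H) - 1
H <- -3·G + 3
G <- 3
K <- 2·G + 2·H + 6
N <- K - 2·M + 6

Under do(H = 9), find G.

3

Under do(H=9), the mechanism H <- -3·G + 3 is discarded; H is fixed at 9.
G is not downstream of the intervention, so its value is determined by the original equations.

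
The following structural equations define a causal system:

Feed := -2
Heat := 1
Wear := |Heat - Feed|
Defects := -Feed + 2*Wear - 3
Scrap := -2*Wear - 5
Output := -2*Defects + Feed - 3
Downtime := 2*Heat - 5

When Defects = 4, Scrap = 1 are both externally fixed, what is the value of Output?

The joint intervention fixes Defects = 4, Scrap = 1, removing each variable's own equation.
Output = -2*Defects + Feed - 3  [with Defects=4, Feed=-2]  = -13

-13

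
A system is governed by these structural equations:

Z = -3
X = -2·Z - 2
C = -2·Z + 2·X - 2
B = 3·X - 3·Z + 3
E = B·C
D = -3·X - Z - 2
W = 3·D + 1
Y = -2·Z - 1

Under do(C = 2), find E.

48

do(C=2) replaces the equation C = -2·Z + 2·X - 2 with the constant C = 2.
X = -2·Z - 2  [with Z=-3]  = 4
B = 3·X - 3·Z + 3  [with X=4, Z=-3]  = 24
E = B·C  [with B=24, C=2]  = 48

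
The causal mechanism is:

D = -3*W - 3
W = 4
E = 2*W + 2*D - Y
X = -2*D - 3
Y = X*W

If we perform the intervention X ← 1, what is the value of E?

do(X=1) replaces the equation X = -2*D - 3 with the constant X = 1.
D = -3*W - 3  [with W=4]  = -15
Y = X*W  [with X=1, W=4]  = 4
E = 2*W + 2*D - Y  [with W=4, D=-15, Y=4]  = -26

-26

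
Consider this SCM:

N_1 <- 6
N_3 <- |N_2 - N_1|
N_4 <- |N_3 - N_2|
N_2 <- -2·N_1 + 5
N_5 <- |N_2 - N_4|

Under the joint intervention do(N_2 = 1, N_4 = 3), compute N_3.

The joint intervention fixes N_2 = 1, N_4 = 3, removing each variable's own equation.
N_3 = |N_2 - N_1|  [with N_2=1, N_1=6]  = 5

5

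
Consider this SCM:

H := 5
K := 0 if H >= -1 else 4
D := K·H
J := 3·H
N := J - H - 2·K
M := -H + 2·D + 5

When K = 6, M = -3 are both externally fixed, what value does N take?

-2

Setting K = 6, M = -3 by intervention discards those variables' equations.
J = 3·H  [with H=5]  = 15
N = J - H - 2·K  [with J=15, H=5, K=6]  = -2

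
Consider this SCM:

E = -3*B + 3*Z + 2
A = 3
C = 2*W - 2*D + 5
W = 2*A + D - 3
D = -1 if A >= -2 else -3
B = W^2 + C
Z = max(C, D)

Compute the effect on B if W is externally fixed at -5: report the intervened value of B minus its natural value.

7

The intervention breaks the incoming arrows to W: W = 2*A + D - 3 no longer applies, and W = -5.
D = -1 if A >= -2 else -3  [with A=3]  = -1
C = 2*W - 2*D + 5  [with W=-5, D=-1]  = -3
B = W^2 + C  [with W=-5, C=-3]  = 22
Without intervention: D = -1 if A >= -2 else -3  [with A=3]  = -1; W = 2*A + D - 3  [with A=3, D=-1]  = 2; C = 2*W - 2*D + 5  [with W=2, D=-1]  = 11; B = W^2 + C  [with W=2, C=11]  = 15.
Change = 22 − 15 = 7.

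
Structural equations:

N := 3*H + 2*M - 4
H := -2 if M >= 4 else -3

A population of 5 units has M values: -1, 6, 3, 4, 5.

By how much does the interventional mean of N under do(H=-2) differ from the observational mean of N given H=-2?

-3.2

Under do(H=-2), H's equation is replaced by H=-2 for every unit. Per-unit N: -12, 2, -4, -2, 0. Mean = -3.2.
Conditioning on H=-2 selects the 3 unit(s) with M ∈ {6, 4, 5}. Their N values: 2, -2, 0. Mean = 0.
Difference = -3.2 − 0 = -3.2.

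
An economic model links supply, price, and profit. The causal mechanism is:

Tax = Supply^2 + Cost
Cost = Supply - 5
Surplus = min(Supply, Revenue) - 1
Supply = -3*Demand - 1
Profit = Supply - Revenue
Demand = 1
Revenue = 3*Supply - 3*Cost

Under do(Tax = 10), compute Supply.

Under do(Tax=10), the mechanism Tax = Supply^2 + Cost is discarded; Tax is fixed at 10.
No directed path runs from Tax to Supply, so Supply keeps its natural value.
Supply = -3*Demand - 1  [with Demand=1]  = -4

-4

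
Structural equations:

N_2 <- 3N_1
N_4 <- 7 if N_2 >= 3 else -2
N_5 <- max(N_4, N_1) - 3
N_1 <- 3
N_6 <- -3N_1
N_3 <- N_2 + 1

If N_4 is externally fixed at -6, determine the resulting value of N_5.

Intervening sets N_4 = -6 and removes its equation (N_4 <- 7 if N_2 >= 3 else -2).
N_5 = max(N_4, N_1) - 3  [with N_4=-6, N_1=3]  = 0

0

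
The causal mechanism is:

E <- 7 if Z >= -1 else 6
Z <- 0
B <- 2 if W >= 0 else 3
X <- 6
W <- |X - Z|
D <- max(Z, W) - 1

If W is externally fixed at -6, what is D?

do(W=-6) replaces the equation W <- |X - Z| with the constant W = -6.
D = max(Z, W) - 1  [with Z=0, W=-6]  = -1

-1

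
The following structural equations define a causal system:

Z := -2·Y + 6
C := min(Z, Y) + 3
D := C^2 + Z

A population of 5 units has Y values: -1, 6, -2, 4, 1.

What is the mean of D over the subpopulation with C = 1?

Conditioning on C=1 selects the 2 unit(s) with Y ∈ {-2, 4}. Their D values: 11, -1. Mean = 5.

5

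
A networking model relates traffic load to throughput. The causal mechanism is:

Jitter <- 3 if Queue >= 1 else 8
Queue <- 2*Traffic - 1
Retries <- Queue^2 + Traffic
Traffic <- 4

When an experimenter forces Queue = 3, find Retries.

13

The intervention breaks the incoming arrows to Queue: Queue <- 2*Traffic - 1 no longer applies, and Queue = 3.
Retries = Queue^2 + Traffic  [with Queue=3, Traffic=4]  = 13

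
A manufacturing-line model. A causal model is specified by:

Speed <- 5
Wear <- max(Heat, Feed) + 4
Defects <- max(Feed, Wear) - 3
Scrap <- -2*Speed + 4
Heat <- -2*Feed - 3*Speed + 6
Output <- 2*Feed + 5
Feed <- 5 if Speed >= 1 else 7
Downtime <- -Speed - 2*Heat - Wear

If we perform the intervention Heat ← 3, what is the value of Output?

The intervention breaks the incoming arrows to Heat: Heat <- -2*Feed - 3*Speed + 6 no longer applies, and Heat = 3.
Output is not downstream of the intervention, so its value is determined by the original equations.
Feed = 5 if Speed >= 1 else 7  [with Speed=5]  = 5
Output = 2*Feed + 5  [with Feed=5]  = 15

15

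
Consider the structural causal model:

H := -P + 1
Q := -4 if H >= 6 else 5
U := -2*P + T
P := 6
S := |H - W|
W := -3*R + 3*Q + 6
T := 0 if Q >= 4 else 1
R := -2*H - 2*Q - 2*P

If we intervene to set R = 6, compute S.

do(R=6) replaces the equation R := -2*H - 2*Q - 2*P with the constant R = 6.
H = -P + 1  [with P=6]  = -5
Q = -4 if H >= 6 else 5  [with H=-5]  = 5
W = -3*R + 3*Q + 6  [with R=6, Q=5]  = 3
S = |H - W|  [with H=-5, W=3]  = 8

8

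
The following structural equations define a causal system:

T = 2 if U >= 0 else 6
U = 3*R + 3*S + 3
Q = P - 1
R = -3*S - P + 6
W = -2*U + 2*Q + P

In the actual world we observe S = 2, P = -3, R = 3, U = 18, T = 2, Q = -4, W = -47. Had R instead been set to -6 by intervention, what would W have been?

7

The intervention breaks the incoming arrows to R: R = -3*S - P + 6 no longer applies, and R = -6.
U = 3*R + 3*S + 3  [with R=-6, S=2]  = -9
Q = P - 1  [with P=-3]  = -4
W = -2*U + 2*Q + P  [with U=-9, Q=-4, P=-3]  = 7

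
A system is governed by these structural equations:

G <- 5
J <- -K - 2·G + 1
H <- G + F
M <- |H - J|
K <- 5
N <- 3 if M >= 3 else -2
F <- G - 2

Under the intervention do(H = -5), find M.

9

The intervention breaks the incoming arrows to H: H <- G + F no longer applies, and H = -5.
J = -K - 2·G + 1  [with K=5, G=5]  = -14
M = |H - J|  [with H=-5, J=-14]  = 9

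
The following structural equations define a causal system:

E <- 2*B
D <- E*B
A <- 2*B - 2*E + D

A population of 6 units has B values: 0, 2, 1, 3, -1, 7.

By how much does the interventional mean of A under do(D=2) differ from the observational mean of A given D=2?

-4

The intervention sets D=2 in all 6 units regardless of B. Recomputing A per unit gives 2, -2, 0, -4, 4, -12; average -2.
E[A|D=2] averages over only the 2 units with D=2 (B = 1, -1): A = 0, 4, mean 2.
Difference = -2 − 2 = -4.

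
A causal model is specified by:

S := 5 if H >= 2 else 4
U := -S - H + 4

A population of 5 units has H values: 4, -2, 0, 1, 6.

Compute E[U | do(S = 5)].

do(S=5) breaks S's dependence on H. With S=5 fixed, U across the units is -5, 1, -1, -2, -7, mean -2.8.

-2.8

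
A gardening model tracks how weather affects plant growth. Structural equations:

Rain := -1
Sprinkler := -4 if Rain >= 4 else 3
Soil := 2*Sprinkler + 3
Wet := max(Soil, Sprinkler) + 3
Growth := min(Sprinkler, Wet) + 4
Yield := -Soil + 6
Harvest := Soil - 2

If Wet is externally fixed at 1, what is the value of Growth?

5

Intervening sets Wet = 1 and removes its equation (Wet := max(Soil, Sprinkler) + 3).
Sprinkler = -4 if Rain >= 4 else 3  [with Rain=-1]  = 3
Growth = min(Sprinkler, Wet) + 4  [with Sprinkler=3, Wet=1]  = 5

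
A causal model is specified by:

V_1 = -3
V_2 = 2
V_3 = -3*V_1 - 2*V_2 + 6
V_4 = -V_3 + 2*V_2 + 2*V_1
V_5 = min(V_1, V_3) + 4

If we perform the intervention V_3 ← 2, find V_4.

-4

The intervention breaks the incoming arrows to V_3: V_3 = -3*V_1 - 2*V_2 + 6 no longer applies, and V_3 = 2.
V_4 = -V_3 + 2*V_2 + 2*V_1  [with V_3=2, V_2=2, V_1=-3]  = -4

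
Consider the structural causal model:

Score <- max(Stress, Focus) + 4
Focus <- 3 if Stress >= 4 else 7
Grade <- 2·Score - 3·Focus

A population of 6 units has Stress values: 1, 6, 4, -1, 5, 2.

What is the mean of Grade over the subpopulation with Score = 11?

E[Grade|Score=11] averages over only the 3 units with Score=11 (Stress = 1, -1, 2): Grade = 1, 1, 1, mean 1.

1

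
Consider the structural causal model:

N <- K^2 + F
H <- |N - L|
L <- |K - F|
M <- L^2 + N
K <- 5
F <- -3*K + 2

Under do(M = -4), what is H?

The intervention breaks the incoming arrows to M: M <- L^2 + N no longer applies, and M = -4.
Since H is not a descendant of the intervened variable, it is unaffected.
F = -3*K + 2  [with K=5]  = -13
N = K^2 + F  [with K=5, F=-13]  = 12
L = |K - F|  [with K=5, F=-13]  = 18
H = |N - L|  [with N=12, L=18]  = 6

6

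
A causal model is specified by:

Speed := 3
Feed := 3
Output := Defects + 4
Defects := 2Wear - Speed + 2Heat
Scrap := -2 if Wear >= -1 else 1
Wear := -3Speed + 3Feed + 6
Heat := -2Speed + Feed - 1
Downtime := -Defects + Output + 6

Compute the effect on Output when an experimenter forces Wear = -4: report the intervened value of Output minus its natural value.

The intervention breaks the incoming arrows to Wear: Wear := -3Speed + 3Feed + 6 no longer applies, and Wear = -4.
Heat = -2Speed + Feed - 1  [with Speed=3, Feed=3]  = -4
Defects = 2Wear - Speed + 2Heat  [with Wear=-4, Speed=3, Heat=-4]  = -19
Output = Defects + 4  [with Defects=-19]  = -15
Without intervention: Heat = -2Speed + Feed - 1  [with Speed=3, Feed=3]  = -4; Wear = -3Speed + 3Feed + 6  [with Speed=3, Feed=3]  = 6; Defects = 2Wear - Speed + 2Heat  [with Wear=6, Speed=3, Heat=-4]  = 1; Output = Defects + 4  [with Defects=1]  = 5.
Change = -15 − 5 = -20.

-20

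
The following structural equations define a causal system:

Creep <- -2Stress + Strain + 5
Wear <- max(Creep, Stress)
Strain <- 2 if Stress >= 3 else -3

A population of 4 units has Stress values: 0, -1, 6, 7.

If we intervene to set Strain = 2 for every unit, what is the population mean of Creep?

1

Under do(Strain=2), Strain's equation is replaced by Strain=2 for every unit. Per-unit Creep: 7, 9, -5, -7. Mean = 1.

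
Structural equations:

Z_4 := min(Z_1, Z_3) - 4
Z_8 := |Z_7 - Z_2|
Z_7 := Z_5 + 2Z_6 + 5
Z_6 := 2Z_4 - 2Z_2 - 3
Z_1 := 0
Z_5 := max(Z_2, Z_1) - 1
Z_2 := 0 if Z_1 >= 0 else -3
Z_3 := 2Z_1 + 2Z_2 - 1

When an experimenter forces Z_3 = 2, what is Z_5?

do(Z_3=2) replaces the equation Z_3 := 2Z_1 + 2Z_2 - 1 with the constant Z_3 = 2.
Z_5 is not downstream of the intervention, so its value is determined by the original equations.
Z_2 = 0 if Z_1 >= 0 else -3  [with Z_1=0]  = 0
Z_5 = max(Z_2, Z_1) - 1  [with Z_2=0, Z_1=0]  = -1

-1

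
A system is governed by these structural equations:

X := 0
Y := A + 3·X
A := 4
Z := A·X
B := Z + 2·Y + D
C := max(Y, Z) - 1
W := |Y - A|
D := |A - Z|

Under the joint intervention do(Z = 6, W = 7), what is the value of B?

16

Setting Z = 6, W = 7 by intervention discards those variables' equations.
Y = A + 3·X  [with A=4, X=0]  = 4
D = |A - Z|  [with A=4, Z=6]  = 2
B = Z + 2·Y + D  [with Z=6, Y=4, D=2]  = 16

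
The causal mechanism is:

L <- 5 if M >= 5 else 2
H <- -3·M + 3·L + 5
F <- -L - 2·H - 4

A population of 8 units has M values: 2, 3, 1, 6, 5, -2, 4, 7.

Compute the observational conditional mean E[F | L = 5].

-13

E[F|L=5] averages over only the 3 units with L=5 (M = 6, 5, 7): F = -13, -19, -7, mean -13.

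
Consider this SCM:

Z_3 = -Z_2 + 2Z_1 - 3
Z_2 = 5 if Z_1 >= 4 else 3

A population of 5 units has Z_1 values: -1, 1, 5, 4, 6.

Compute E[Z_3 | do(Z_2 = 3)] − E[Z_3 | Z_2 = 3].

6

The intervention sets Z_2=3 in all 5 units regardless of Z_1. Recomputing Z_3 per unit gives -8, -4, 4, 2, 6; average 0.
E[Z_3|Z_2=3] averages over only the 2 units with Z_2=3 (Z_1 = -1, 1): Z_3 = -8, -4, mean -6.
Difference = 0 − (-6) = 6.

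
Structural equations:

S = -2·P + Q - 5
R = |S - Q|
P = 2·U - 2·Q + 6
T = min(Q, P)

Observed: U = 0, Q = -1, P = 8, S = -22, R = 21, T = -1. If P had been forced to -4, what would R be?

do(P=-4) replaces the equation P = 2·U - 2·Q + 6 with the constant P = -4.
S = -2·P + Q - 5  [with P=-4, Q=-1]  = 2
R = |S - Q|  [with S=2, Q=-1]  = 3

3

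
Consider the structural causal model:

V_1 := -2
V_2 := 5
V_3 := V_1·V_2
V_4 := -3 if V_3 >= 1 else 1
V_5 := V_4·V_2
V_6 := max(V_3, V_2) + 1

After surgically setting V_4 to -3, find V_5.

-15

Intervening sets V_4 = -3 and removes its equation (V_4 := -3 if V_3 >= 1 else 1).
V_5 = V_4·V_2  [with V_4=-3, V_2=5]  = -15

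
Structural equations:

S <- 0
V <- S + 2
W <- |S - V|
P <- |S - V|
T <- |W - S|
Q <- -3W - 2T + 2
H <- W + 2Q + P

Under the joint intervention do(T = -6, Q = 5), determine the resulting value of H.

Under do(T = -6, Q = 5), each intervened variable's structural equation is replaced by its fixed value.
V = S + 2  [with S=0]  = 2
W = |S - V|  [with S=0, V=2]  = 2
P = |S - V|  [with S=0, V=2]  = 2
H = W + 2Q + P  [with W=2, Q=5, P=2]  = 14

14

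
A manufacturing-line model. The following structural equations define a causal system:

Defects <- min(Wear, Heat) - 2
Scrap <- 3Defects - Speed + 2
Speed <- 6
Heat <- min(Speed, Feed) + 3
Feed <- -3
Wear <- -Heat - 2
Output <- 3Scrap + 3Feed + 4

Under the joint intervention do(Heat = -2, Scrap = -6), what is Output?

Under do(Heat = -2, Scrap = -6), each intervened variable's structural equation is replaced by its fixed value.
Output = 3Scrap + 3Feed + 4  [with Scrap=-6, Feed=-3]  = -23

-23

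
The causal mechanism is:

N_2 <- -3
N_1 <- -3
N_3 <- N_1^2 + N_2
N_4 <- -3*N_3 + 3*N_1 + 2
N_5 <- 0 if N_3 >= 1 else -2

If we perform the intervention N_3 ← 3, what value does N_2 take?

Under do(N_3=3), the mechanism N_3 <- N_1^2 + N_2 is discarded; N_3 is fixed at 3.
Since N_2 is not a descendant of the intervened variable, it is unaffected.

-3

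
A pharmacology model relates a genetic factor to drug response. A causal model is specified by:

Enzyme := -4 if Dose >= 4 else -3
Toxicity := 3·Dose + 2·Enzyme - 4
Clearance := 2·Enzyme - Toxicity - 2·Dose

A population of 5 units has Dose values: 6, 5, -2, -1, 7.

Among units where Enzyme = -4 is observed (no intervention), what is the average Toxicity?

6

E[Toxicity|Enzyme=-4] averages over only the 3 units with Enzyme=-4 (Dose = 6, 5, 7): Toxicity = 6, 3, 9, mean 6.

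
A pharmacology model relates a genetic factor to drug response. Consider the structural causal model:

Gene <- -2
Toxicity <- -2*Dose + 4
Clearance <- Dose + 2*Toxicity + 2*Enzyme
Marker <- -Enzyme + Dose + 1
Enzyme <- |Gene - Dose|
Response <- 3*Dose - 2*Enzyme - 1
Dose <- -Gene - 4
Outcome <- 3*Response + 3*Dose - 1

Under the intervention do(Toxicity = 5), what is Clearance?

Intervening sets Toxicity = 5 and removes its equation (Toxicity <- -2*Dose + 4).
Dose = -Gene - 4  [with Gene=-2]  = -2
Enzyme = |Gene - Dose|  [with Gene=-2, Dose=-2]  = 0
Clearance = Dose + 2*Toxicity + 2*Enzyme  [with Dose=-2, Toxicity=5, Enzyme=0]  = 8

8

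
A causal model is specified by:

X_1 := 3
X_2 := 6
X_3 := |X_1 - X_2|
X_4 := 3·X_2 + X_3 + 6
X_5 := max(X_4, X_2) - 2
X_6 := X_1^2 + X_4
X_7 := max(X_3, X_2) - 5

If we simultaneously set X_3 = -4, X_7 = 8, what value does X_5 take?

Setting X_3 = -4, X_7 = 8 by intervention discards those variables' equations.
X_4 = 3·X_2 + X_3 + 6  [with X_2=6, X_3=-4]  = 20
X_5 = max(X_4, X_2) - 2  [with X_4=20, X_2=6]  = 18

18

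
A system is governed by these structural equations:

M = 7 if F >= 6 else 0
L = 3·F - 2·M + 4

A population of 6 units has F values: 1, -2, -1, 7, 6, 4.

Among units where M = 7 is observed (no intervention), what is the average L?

Observing M=7 restricts to units where M's equation naturally yields 7: F ∈ {7, 6}. In that subpopulation L = 11, 8, mean 9.5.

9.5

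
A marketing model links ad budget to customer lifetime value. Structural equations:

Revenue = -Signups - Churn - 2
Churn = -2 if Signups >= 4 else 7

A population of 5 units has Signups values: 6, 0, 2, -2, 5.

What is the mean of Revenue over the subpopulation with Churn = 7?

-9

Conditioning on Churn=7 selects the 3 unit(s) with Signups ∈ {0, 2, -2}. Their Revenue values: -9, -11, -7. Mean = -9.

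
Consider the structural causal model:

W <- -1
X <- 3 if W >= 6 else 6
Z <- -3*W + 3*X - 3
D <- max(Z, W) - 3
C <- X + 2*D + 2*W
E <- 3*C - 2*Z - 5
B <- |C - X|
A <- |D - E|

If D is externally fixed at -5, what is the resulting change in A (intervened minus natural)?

do(D=-5) replaces the equation D <- max(Z, W) - 3 with the constant D = -5.
X = 3 if W >= 6 else 6  [with W=-1]  = 6
Z = -3*W + 3*X - 3  [with W=-1, X=6]  = 18
C = X + 2*D + 2*W  [with X=6, D=-5, W=-1]  = -6
E = 3*C - 2*Z - 5  [with C=-6, Z=18]  = -59
A = |D - E|  [with D=-5, E=-59]  = 54
Without intervention: X = 3 if W >= 6 else 6  [with W=-1]  = 6; Z = -3*W + 3*X - 3  [with W=-1, X=6]  = 18; D = max(Z, W) - 3  [with Z=18, W=-1]  = 15; C = X + 2*D + 2*W  [with X=6, D=15, W=-1]  = 34; E = 3*C - 2*Z - 5  [with C=34, Z=18]  = 61; A = |D - E|  [with D=15, E=61]  = 46.
Change = 54 − 46 = 8.

8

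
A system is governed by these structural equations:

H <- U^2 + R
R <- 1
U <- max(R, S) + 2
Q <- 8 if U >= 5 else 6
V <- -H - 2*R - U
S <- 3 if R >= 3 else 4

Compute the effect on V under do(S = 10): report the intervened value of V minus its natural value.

-114

Under do(S=10), the mechanism S <- 3 if R >= 3 else 4 is discarded; S is fixed at 10.
U = max(R, S) + 2  [with R=1, S=10]  = 12
H = U^2 + R  [with U=12, R=1]  = 145
V = -H - 2*R - U  [with H=145, R=1, U=12]  = -159
Without intervention: S = 3 if R >= 3 else 4  [with R=1]  = 4; U = max(R, S) + 2  [with R=1, S=4]  = 6; H = U^2 + R  [with U=6, R=1]  = 37; V = -H - 2*R - U  [with H=37, R=1, U=6]  = -45.
Change = -159 − (-45) = -114.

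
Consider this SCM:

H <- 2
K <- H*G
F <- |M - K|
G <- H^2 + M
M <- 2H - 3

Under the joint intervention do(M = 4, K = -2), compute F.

6

Setting M = 4, K = -2 by intervention discards those variables' equations.
F = |M - K|  [with M=4, K=-2]  = 6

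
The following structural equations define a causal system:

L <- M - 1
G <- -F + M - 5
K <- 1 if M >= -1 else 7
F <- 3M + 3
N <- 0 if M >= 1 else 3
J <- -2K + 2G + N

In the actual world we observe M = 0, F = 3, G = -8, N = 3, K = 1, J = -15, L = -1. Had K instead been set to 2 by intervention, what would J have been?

-17

The intervention breaks the incoming arrows to K: K <- 1 if M >= -1 else 7 no longer applies, and K = 2.
F = 3M + 3  [with M=0]  = 3
G = -F + M - 5  [with F=3, M=0]  = -8
N = 0 if M >= 1 else 3  [with M=0]  = 3
J = -2K + 2G + N  [with K=2, G=-8, N=3]  = -17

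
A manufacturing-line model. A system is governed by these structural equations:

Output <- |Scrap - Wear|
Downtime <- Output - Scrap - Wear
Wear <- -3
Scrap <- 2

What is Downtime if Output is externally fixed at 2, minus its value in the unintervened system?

-3

The intervention breaks the incoming arrows to Output: Output <- |Scrap - Wear| no longer applies, and Output = 2.
Downtime = Output - Scrap - Wear  [with Output=2, Scrap=2, Wear=-3]  = 3
Without intervention: Output = |Scrap - Wear|  [with Scrap=2, Wear=-3]  = 5; Downtime = Output - Scrap - Wear  [with Output=5, Scrap=2, Wear=-3]  = 6.
Change = 3 − 6 = -3.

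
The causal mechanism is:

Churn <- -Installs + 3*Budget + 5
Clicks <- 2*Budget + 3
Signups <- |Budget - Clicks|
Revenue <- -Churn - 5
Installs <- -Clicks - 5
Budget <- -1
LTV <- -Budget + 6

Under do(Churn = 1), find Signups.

2

The intervention breaks the incoming arrows to Churn: Churn <- -Installs + 3*Budget + 5 no longer applies, and Churn = 1.
Since Signups is not a descendant of the intervened variable, it is unaffected.
Clicks = 2*Budget + 3  [with Budget=-1]  = 1
Signups = |Budget - Clicks|  [with Budget=-1, Clicks=1]  = 2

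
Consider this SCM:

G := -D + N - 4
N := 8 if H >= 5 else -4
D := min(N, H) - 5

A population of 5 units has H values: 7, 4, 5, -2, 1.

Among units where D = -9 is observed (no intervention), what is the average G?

1

E[G|D=-9] averages over only the 3 units with D=-9 (H = 4, -2, 1): G = 1, 1, 1, mean 1.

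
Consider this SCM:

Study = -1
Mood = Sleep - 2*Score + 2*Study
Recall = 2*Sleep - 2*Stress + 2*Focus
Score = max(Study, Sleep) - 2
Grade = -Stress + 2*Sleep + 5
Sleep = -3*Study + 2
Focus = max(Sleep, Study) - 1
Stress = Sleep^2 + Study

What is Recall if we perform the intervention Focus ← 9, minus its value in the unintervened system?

The intervention breaks the incoming arrows to Focus: Focus = max(Sleep, Study) - 1 no longer applies, and Focus = 9.
Sleep = -3*Study + 2  [with Study=-1]  = 5
Stress = Sleep^2 + Study  [with Sleep=5, Study=-1]  = 24
Recall = 2*Sleep - 2*Stress + 2*Focus  [with Sleep=5, Stress=24, Focus=9]  = -20
Without intervention: Sleep = -3*Study + 2  [with Study=-1]  = 5; Stress = Sleep^2 + Study  [with Sleep=5, Study=-1]  = 24; Focus = max(Sleep, Study) - 1  [with Sleep=5, Study=-1]  = 4; Recall = 2*Sleep - 2*Stress + 2*Focus  [with Sleep=5, Stress=24, Focus=4]  = -30.
Change = -20 − (-30) = 10.

10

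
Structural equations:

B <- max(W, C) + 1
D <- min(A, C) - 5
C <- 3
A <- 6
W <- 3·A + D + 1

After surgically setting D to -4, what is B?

16

do(D=-4) replaces the equation D <- min(A, C) - 5 with the constant D = -4.
W = 3·A + D + 1  [with A=6, D=-4]  = 15
B = max(W, C) + 1  [with W=15, C=3]  = 16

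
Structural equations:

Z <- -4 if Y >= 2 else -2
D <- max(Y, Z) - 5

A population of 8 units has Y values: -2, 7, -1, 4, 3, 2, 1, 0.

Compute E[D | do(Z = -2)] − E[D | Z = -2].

2.25

do(Z=-2) breaks Z's dependence on Y. With Z=-2 fixed, D across the units is -7, 2, -6, -1, -2, -3, -4, -5, mean -3.25.
Conditioning on Z=-2 selects the 4 unit(s) with Y ∈ {-2, -1, 1, 0}. Their D values: -7, -6, -4, -5. Mean = -5.5.
Difference = -3.25 − (-5.5) = 2.25.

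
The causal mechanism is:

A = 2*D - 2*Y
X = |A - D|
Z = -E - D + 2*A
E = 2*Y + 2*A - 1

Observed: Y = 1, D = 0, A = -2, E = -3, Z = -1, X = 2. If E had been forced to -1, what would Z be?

Intervening sets E = -1 and removes its equation (E = 2*Y + 2*A - 1).
A = 2*D - 2*Y  [with D=0, Y=1]  = -2
Z = -E - D + 2*A  [with E=-1, D=0, A=-2]  = -3

-3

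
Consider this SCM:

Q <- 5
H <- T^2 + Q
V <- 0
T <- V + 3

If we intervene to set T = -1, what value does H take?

6

The intervention breaks the incoming arrows to T: T <- V + 3 no longer applies, and T = -1.
H = T^2 + Q  [with T=-1, Q=5]  = 6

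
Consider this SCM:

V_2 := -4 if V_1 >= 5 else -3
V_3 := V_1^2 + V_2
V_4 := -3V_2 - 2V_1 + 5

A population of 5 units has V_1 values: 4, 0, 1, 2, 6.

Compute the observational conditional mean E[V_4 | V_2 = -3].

10.5

E[V_4|V_2=-3] averages over only the 4 units with V_2=-3 (V_1 = 4, 0, 1, 2): V_4 = 6, 14, 12, 10, mean 10.5.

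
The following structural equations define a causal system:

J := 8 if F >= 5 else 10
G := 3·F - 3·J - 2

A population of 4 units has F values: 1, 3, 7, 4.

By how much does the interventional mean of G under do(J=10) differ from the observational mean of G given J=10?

3.25

The intervention sets J=10 in all 4 units regardless of F. Recomputing G per unit gives -29, -23, -11, -20; average -20.75.
Conditioning on J=10 selects the 3 unit(s) with F ∈ {1, 3, 4}. Their G values: -29, -23, -20. Mean = -24.
Difference = -20.75 − (-24) = 3.25.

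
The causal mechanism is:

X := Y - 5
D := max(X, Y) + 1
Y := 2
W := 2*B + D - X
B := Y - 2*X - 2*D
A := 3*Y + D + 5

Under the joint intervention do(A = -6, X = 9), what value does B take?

Under do(A = -6, X = 9), each intervened variable's structural equation is replaced by its fixed value.
D = max(X, Y) + 1  [with X=9, Y=2]  = 10
B = Y - 2*X - 2*D  [with Y=2, X=9, D=10]  = -36

-36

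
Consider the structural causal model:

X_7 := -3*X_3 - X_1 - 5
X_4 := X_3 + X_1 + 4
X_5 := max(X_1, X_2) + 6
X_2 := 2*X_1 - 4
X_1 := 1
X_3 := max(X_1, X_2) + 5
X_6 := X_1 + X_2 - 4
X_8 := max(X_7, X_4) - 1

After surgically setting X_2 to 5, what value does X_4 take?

15

Under do(X_2=5), the mechanism X_2 := 2*X_1 - 4 is discarded; X_2 is fixed at 5.
X_3 = max(X_1, X_2) + 5  [with X_1=1, X_2=5]  = 10
X_4 = X_3 + X_1 + 4  [with X_3=10, X_1=1]  = 15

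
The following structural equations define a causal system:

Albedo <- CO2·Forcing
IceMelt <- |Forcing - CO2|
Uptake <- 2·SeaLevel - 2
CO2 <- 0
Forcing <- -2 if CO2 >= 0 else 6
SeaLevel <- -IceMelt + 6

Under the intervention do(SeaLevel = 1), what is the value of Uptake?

The intervention breaks the incoming arrows to SeaLevel: SeaLevel <- -IceMelt + 6 no longer applies, and SeaLevel = 1.
Uptake = 2·SeaLevel - 2  [with SeaLevel=1]  = 0

0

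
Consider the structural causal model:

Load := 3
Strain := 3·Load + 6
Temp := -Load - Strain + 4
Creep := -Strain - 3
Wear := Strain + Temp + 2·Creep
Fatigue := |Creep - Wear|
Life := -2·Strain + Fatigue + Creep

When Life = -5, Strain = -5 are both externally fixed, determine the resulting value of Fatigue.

Under do(Life = -5, Strain = -5), each intervened variable's structural equation is replaced by its fixed value.
Temp = -Load - Strain + 4  [with Load=3, Strain=-5]  = 6
Creep = -Strain - 3  [with Strain=-5]  = 2
Wear = Strain + Temp + 2·Creep  [with Strain=-5, Temp=6, Creep=2]  = 5
Fatigue = |Creep - Wear|  [with Creep=2, Wear=5]  = 3

3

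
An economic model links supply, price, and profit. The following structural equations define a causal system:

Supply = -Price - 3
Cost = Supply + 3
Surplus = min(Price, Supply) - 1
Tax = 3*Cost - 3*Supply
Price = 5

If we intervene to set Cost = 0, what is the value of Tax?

The intervention breaks the incoming arrows to Cost: Cost = Supply + 3 no longer applies, and Cost = 0.
Supply = -Price - 3  [with Price=5]  = -8
Tax = 3*Cost - 3*Supply  [with Cost=0, Supply=-8]  = 24

24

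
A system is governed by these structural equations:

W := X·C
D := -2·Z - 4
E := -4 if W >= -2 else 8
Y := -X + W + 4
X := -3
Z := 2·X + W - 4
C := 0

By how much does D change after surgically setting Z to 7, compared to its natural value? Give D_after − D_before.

-34

The intervention breaks the incoming arrows to Z: Z := 2·X + W - 4 no longer applies, and Z = 7.
D = -2·Z - 4  [with Z=7]  = -18
Without intervention: W = X·C  [with X=-3, C=0]  = 0; Z = 2·X + W - 4  [with X=-3, W=0]  = -10; D = -2·Z - 4  [with Z=-10]  = 16.
Change = -18 − 16 = -34.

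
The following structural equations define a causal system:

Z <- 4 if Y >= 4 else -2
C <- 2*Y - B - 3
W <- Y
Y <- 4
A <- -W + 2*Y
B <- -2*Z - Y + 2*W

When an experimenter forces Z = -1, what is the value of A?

Under do(Z=-1), the mechanism Z <- 4 if Y >= 4 else -2 is discarded; Z is fixed at -1.
No directed path runs from Z to A, so A keeps its natural value.
W = Y  [with Y=4]  = 4
A = -W + 2*Y  [with W=4, Y=4]  = 4

4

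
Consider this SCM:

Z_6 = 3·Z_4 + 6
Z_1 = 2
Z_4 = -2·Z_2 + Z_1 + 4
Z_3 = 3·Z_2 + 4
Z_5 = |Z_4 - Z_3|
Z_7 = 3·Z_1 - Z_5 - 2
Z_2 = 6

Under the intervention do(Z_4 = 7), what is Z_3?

Under do(Z_4=7), the mechanism Z_4 = -2·Z_2 + Z_1 + 4 is discarded; Z_4 is fixed at 7.
Since Z_3 is not a descendant of the intervened variable, it is unaffected.
Z_3 = 3·Z_2 + 4  [with Z_2=6]  = 22

22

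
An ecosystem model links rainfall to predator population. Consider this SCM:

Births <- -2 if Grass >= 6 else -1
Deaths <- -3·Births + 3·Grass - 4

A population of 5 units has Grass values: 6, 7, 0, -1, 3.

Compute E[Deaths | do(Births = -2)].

11

The intervention sets Births=-2 in all 5 units regardless of Grass. Recomputing Deaths per unit gives 20, 23, 2, -1, 11; average 11.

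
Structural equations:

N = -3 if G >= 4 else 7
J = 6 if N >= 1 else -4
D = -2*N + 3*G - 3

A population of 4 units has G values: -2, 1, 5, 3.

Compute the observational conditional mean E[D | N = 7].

-15

E[D|N=7] averages over only the 3 units with N=7 (G = -2, 1, 3): D = -23, -14, -8, mean -15.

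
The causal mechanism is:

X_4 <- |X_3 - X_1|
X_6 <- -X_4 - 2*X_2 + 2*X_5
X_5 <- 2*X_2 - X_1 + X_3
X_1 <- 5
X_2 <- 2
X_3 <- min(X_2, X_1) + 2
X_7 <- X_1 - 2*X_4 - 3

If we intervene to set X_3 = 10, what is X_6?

The intervention breaks the incoming arrows to X_3: X_3 <- min(X_2, X_1) + 2 no longer applies, and X_3 = 10.
X_4 = |X_3 - X_1|  [with X_3=10, X_1=5]  = 5
X_5 = 2*X_2 - X_1 + X_3  [with X_2=2, X_1=5, X_3=10]  = 9
X_6 = -X_4 - 2*X_2 + 2*X_5  [with X_4=5, X_2=2, X_5=9]  = 9

9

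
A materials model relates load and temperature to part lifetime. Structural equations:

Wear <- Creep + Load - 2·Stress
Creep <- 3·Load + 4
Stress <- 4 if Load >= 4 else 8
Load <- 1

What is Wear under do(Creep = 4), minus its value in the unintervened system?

The intervention breaks the incoming arrows to Creep: Creep <- 3·Load + 4 no longer applies, and Creep = 4.
Stress = 4 if Load >= 4 else 8  [with Load=1]  = 8
Wear = Creep + Load - 2·Stress  [with Creep=4, Load=1, Stress=8]  = -11
Without intervention: Stress = 4 if Load >= 4 else 8  [with Load=1]  = 8; Creep = 3·Load + 4  [with Load=1]  = 7; Wear = Creep + Load - 2·Stress  [with Creep=7, Load=1, Stress=8]  = -8.
Change = -11 − (-8) = -3.

-3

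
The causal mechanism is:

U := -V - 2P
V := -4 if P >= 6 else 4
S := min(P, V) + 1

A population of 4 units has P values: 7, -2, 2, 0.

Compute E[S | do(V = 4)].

2

Every unit gets V=4 under the intervention. S values become 5, -1, 3, 1; E[S|do(V=4)] = 2.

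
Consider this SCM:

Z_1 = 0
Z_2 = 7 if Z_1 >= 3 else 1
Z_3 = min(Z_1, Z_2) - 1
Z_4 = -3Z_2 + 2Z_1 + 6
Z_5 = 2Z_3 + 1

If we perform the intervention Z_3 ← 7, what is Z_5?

do(Z_3=7) replaces the equation Z_3 = min(Z_1, Z_2) - 1 with the constant Z_3 = 7.
Z_5 = 2Z_3 + 1  [with Z_3=7]  = 15

15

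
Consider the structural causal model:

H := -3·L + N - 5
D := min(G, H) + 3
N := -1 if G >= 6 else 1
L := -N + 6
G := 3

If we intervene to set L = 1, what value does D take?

-4

do(L=1) replaces the equation L := -N + 6 with the constant L = 1.
N = -1 if G >= 6 else 1  [with G=3]  = 1
H = -3·L + N - 5  [with L=1, N=1]  = -7
D = min(G, H) + 3  [with G=3, H=-7]  = -4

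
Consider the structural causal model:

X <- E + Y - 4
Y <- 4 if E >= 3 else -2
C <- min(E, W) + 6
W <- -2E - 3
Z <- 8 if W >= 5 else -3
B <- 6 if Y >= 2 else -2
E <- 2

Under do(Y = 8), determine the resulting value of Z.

-3

Under do(Y=8), the mechanism Y <- 4 if E >= 3 else -2 is discarded; Y is fixed at 8.
No directed path runs from Y to Z, so Z keeps its natural value.
W = -2E - 3  [with E=2]  = -7
Z = 8 if W >= 5 else -3  [with W=-7]  = -3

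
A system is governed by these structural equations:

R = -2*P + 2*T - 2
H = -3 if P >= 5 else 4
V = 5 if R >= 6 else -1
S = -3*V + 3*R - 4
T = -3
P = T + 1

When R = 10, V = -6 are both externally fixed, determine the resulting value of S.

44

Setting R = 10, V = -6 by intervention discards those variables' equations.
S = -3*V + 3*R - 4  [with V=-6, R=10]  = 44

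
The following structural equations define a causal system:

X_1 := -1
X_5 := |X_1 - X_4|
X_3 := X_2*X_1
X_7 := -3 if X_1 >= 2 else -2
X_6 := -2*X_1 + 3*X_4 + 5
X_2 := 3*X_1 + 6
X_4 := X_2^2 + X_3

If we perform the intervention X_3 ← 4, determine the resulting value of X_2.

3

Under do(X_3=4), the mechanism X_3 := X_2*X_1 is discarded; X_3 is fixed at 4.
Since X_2 is not a descendant of the intervened variable, it is unaffected.
X_2 = 3*X_1 + 6  [with X_1=-1]  = 3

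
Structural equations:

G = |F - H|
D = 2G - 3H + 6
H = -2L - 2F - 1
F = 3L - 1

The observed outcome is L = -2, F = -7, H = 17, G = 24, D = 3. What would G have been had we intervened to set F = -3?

12

Under do(F=-3), the mechanism F = 3L - 1 is discarded; F is fixed at -3.
H = -2L - 2F - 1  [with L=-2, F=-3]  = 9
G = |F - H|  [with F=-3, H=9]  = 12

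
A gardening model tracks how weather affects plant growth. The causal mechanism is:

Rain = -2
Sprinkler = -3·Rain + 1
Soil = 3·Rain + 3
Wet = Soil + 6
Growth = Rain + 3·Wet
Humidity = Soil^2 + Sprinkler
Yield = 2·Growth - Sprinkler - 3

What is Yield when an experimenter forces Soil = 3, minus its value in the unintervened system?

The intervention breaks the incoming arrows to Soil: Soil = 3·Rain + 3 no longer applies, and Soil = 3.
Sprinkler = -3·Rain + 1  [with Rain=-2]  = 7
Wet = Soil + 6  [with Soil=3]  = 9
Growth = Rain + 3·Wet  [with Rain=-2, Wet=9]  = 25
Yield = 2·Growth - Sprinkler - 3  [with Growth=25, Sprinkler=7]  = 40
Without intervention: Sprinkler = -3·Rain + 1  [with Rain=-2]  = 7; Soil = 3·Rain + 3  [with Rain=-2]  = -3; Wet = Soil + 6  [with Soil=-3]  = 3; Growth = Rain + 3·Wet  [with Rain=-2, Wet=3]  = 7; Yield = 2·Growth - Sprinkler - 3  [with Growth=7, Sprinkler=7]  = 4.
Change = 40 − 4 = 36.

36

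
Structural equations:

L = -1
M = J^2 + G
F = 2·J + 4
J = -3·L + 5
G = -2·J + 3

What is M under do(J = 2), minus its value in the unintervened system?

Under do(J=2), the mechanism J = -3·L + 5 is discarded; J is fixed at 2.
G = -2·J + 3  [with J=2]  = -1
M = J^2 + G  [with J=2, G=-1]  = 3
Without intervention: J = -3·L + 5  [with L=-1]  = 8; G = -2·J + 3  [with J=8]  = -13; M = J^2 + G  [with J=8, G=-13]  = 51.
Change = 3 − 51 = -48.

-48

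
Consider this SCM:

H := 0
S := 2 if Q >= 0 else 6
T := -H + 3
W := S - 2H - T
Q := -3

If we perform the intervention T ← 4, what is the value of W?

Intervening sets T = 4 and removes its equation (T := -H + 3).
S = 2 if Q >= 0 else 6  [with Q=-3]  = 6
W = S - 2H - T  [with S=6, H=0, T=4]  = 2

2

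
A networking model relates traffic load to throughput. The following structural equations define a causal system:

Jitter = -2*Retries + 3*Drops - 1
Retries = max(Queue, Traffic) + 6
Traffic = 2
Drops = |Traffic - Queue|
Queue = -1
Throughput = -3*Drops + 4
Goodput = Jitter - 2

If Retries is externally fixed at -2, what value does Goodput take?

10

The intervention breaks the incoming arrows to Retries: Retries = max(Queue, Traffic) + 6 no longer applies, and Retries = -2.
Drops = |Traffic - Queue|  [with Traffic=2, Queue=-1]  = 3
Jitter = -2*Retries + 3*Drops - 1  [with Retries=-2, Drops=3]  = 12
Goodput = Jitter - 2  [with Jitter=12]  = 10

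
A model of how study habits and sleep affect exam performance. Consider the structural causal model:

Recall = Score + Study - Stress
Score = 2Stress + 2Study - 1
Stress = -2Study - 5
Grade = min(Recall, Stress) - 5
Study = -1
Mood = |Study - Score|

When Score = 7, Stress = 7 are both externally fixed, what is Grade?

-6

Setting Score = 7, Stress = 7 by intervention discards those variables' equations.
Recall = Score + Study - Stress  [with Score=7, Study=-1, Stress=7]  = -1
Grade = min(Recall, Stress) - 5  [with Recall=-1, Stress=7]  = -6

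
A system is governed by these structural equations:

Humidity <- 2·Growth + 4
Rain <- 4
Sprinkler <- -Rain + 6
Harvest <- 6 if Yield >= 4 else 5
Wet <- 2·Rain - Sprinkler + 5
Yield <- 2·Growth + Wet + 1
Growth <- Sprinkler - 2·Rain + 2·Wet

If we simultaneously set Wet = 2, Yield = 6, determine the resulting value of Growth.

-2

Setting Wet = 2, Yield = 6 by intervention discards those variables' equations.
Sprinkler = -Rain + 6  [with Rain=4]  = 2
Growth = Sprinkler - 2·Rain + 2·Wet  [with Sprinkler=2, Rain=4, Wet=2]  = -2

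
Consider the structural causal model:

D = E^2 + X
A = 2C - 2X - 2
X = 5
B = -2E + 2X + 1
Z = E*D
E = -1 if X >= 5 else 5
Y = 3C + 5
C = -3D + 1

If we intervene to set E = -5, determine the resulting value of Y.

-262

Under do(E=-5), the mechanism E = -1 if X >= 5 else 5 is discarded; E is fixed at -5.
D = E^2 + X  [with E=-5, X=5]  = 30
C = -3D + 1  [with D=30]  = -89
Y = 3C + 5  [with C=-89]  = -262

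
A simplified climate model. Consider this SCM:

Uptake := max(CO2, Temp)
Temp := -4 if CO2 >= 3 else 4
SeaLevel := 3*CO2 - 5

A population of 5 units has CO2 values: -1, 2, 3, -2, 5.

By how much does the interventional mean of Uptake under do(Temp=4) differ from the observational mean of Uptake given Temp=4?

Every unit gets Temp=4 under the intervention. Uptake values become 4, 4, 4, 4, 5; E[Uptake|do(Temp=4)] = 4.2.
Observing Temp=4 restricts to units where Temp's equation naturally yields 4: CO2 ∈ {-1, 2, -2}. In that subpopulation Uptake = 4, 4, 4, mean 4.
Difference = 4.2 − 4 = 0.2.

0.2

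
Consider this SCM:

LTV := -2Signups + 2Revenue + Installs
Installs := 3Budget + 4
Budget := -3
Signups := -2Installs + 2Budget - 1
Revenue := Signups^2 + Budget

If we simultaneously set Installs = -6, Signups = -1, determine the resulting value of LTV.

Under do(Installs = -6, Signups = -1), each intervened variable's structural equation is replaced by its fixed value.
Revenue = Signups^2 + Budget  [with Signups=-1, Budget=-3]  = -2
LTV = -2Signups + 2Revenue + Installs  [with Signups=-1, Revenue=-2, Installs=-6]  = -8

-8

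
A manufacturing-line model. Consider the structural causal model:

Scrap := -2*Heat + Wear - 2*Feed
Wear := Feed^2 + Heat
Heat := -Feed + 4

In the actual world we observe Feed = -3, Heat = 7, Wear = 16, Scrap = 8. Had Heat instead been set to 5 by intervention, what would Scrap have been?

Under do(Heat=5), the mechanism Heat := -Feed + 4 is discarded; Heat is fixed at 5.
Wear = Feed^2 + Heat  [with Feed=-3, Heat=5]  = 14
Scrap = -2*Heat + Wear - 2*Feed  [with Heat=5, Wear=14, Feed=-3]  = 10

10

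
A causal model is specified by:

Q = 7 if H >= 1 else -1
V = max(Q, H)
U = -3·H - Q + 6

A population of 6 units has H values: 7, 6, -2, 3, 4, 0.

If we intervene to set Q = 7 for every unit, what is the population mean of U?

-10

do(Q=7) breaks Q's dependence on H. With Q=7 fixed, U across the units is -22, -19, 5, -10, -13, -1, mean -10.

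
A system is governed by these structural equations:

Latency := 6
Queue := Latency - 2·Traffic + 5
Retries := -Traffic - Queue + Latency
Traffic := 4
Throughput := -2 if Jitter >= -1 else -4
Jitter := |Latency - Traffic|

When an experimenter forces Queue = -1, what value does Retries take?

3

The intervention breaks the incoming arrows to Queue: Queue := Latency - 2·Traffic + 5 no longer applies, and Queue = -1.
Retries = -Traffic - Queue + Latency  [with Traffic=4, Queue=-1, Latency=6]  = 3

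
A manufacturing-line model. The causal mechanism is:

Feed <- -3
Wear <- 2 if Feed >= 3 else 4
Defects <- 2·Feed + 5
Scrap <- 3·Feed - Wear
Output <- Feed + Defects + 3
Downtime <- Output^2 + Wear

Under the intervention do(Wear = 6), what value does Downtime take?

7

Under do(Wear=6), the mechanism Wear <- 2 if Feed >= 3 else 4 is discarded; Wear is fixed at 6.
Defects = 2·Feed + 5  [with Feed=-3]  = -1
Output = Feed + Defects + 3  [with Feed=-3, Defects=-1]  = -1
Downtime = Output^2 + Wear  [with Output=-1, Wear=6]  = 7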